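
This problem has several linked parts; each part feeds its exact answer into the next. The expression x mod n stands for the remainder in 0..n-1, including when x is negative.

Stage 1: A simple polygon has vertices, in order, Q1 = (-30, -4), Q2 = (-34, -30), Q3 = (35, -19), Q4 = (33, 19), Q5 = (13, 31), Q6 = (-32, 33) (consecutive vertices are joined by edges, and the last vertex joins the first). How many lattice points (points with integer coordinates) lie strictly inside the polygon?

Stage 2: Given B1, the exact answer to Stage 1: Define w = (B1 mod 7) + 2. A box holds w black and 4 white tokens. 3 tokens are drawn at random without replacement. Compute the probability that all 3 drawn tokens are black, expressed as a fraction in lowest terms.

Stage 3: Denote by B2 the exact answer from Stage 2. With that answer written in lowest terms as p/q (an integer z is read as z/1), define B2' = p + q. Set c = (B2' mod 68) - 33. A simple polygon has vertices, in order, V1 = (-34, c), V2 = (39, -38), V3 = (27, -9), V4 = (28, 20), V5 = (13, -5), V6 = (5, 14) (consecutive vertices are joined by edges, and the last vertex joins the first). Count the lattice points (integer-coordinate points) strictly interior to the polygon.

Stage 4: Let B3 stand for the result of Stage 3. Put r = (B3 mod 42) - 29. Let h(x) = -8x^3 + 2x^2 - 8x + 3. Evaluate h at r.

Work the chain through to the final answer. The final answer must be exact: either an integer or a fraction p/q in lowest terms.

-5739

Stage 1: cross terms: (-30*-30 - -34*-4)=764, (-34*-19 - 35*-30)=1696, (35*19 - 33*-19)=1292, (33*31 - 13*19)=776, (13*33 - -32*31)=1421, (-32*-4 - -30*33)=1118; twice the area = |7067| = 7067; area = 7067/2; boundary points = 2 + 1 + 2 + 4 + 1 + 1 = 11; strictly interior points = area - boundary/2 + 1 = 3529; answer 3529
Stage 2: B1 = 3529; w = 3; total draws C(7,3) = 35; favorable C(3,3) = 1; P = 1/35; answer 1/35
Stage 3: B2 = 1/35; threaded value p + q = 36; c = 3; cross terms: (-34*-38 - 39*3)=1175, (39*-9 - 27*-38)=675, (27*20 - 28*-9)=792, (28*-5 - 13*20)=-400, (13*14 - 5*-5)=207, (5*3 - -34*14)=491; twice the area = |2940| = 2940; area = 1470; boundary points = 1 + 1 + 1 + 5 + 1 + 1 = 10; strictly interior points = area - boundary/2 + 1 = 1466; answer 1466
Stage 4: B3 = 1466; r = 9; -8*(9)^3 + 2*(9)^2 - 8*(9)^1 + 3 = (-5832) + (162) + (-72) + (3) = -5739; answer -5739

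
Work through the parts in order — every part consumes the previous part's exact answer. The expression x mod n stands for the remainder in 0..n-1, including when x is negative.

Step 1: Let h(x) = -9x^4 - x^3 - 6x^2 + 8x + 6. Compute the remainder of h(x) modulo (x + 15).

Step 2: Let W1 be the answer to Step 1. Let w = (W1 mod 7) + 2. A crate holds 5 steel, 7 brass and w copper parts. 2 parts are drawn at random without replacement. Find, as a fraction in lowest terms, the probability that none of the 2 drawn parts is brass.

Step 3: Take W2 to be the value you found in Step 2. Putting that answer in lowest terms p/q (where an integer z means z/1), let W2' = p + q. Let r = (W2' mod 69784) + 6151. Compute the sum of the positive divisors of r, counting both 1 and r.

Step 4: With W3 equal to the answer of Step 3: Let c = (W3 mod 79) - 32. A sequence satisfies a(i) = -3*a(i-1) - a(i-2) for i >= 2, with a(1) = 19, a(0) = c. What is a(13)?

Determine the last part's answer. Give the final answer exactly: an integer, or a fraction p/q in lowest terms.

1008163

Step 1: remainder = value at the root: -9*(-15)^4 - 1*(-15)^3 - 6*(-15)^2 + 8*(-15)^1 + 6 = (-455625) + (3375) + (-1350) + (-120) + (6) = -453714; answer -453714
Step 2: W1 = -453714; w = 7; total draws C(19,2) = 171; favorable C(12,2) = 66; P = 22/57; answer 22/57
Step 3: W2 = 22/57; threaded value p + q = 79; r = 6230; 6230 = 2 * 5 * 7 * 89; sigma = (1 + 2) * (1 + 5) * (1 + 7) * (1 + 89) = 3 * 6 * 8 * 90 = 12960; answer 12960
Step 4: W3 = 12960; c = -28; a(2) = -3*(19) - 1*(-28) = -29; iterating: a(2)=-29, a(3)=68, a(4)=-175, a(5)=457, a(6)=-1196, a(7)=3131, a(8)=-8197, a(9)=21460, a(10)=-56183, a(11)=147089, a(12)=-385084, a(13)=1008163; answer 1008163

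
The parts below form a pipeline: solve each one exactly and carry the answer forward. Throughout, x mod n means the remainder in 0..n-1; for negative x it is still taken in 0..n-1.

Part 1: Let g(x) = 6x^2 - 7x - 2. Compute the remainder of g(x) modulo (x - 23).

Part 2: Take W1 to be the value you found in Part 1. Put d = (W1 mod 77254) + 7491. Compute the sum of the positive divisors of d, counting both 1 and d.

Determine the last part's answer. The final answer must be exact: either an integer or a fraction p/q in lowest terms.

Part 1: remainder = value at the root: 6*(23)^2 - 7*(23)^1 - 2 = (3174) + (-161) + (-2) = 3011; answer 3011
Part 2: W1 = 3011; d = 10502; 10502 = 2 * 59 * 89; sigma = (1 + 2) * (1 + 59) * (1 + 89) = 3 * 60 * 90 = 16200; answer 16200

16200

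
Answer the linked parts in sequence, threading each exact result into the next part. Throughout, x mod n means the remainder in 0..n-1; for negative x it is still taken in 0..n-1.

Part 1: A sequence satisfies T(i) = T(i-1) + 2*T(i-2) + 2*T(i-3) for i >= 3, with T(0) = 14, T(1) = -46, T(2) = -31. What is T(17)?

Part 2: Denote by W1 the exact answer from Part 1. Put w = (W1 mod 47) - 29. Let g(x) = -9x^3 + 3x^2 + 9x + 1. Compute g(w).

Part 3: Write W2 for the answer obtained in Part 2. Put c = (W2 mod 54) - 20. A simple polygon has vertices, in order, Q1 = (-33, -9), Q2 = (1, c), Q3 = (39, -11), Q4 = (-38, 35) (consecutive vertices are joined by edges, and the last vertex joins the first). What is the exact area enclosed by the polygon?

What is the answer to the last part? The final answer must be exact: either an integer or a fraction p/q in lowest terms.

Part 1: T(3) = 1*(-31) + 2*(-46) + 2*(14) = -95; iterating: T(3)=-95, T(4)=-249, T(5)=-501, T(6)=-1189, T(7)=-2689, T(8)=-6069, T(9)=-13825, T(10)=-31341, T(11)=-71129, T(12)=-161461, T(13)=-366401, T(14)=-831581, T(15)=-1887305, T(16)=-4283269, T(17)=-9721041; answer -9721041
Part 2: W1 = -9721041; w = -13; -9*(-13)^3 + 3*(-13)^2 + 9*(-13)^1 + 1 = (19773) + (507) + (-117) + (1) = 20164; answer 20164
Part 3: W2 = 20164; c = 2; cross terms: (-33*2 - 1*-9)=-57, (1*-11 - 39*2)=-89, (39*35 - -38*-11)=947, (-38*-9 - -33*35)=1497; twice the area = |2298| = 2298; area = 1149; answer 1149

1149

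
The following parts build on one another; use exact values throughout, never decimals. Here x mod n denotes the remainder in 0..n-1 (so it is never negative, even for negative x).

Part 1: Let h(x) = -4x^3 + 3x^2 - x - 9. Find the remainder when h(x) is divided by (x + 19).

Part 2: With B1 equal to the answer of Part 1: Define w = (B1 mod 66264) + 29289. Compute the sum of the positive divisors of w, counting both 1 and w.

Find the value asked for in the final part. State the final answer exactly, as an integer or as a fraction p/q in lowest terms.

Part 1: remainder = value at the root: -4*(-19)^3 + 3*(-19)^2 - 1*(-19)^1 - 9 = (27436) + (1083) + (19) + (-9) = 28529; answer 28529
Part 2: B1 = 28529; w = 57818; 57818 = 2 * 28909; sigma = (1 + 2) * (1 + 28909) = 3 * 28910 = 86730; answer 86730

86730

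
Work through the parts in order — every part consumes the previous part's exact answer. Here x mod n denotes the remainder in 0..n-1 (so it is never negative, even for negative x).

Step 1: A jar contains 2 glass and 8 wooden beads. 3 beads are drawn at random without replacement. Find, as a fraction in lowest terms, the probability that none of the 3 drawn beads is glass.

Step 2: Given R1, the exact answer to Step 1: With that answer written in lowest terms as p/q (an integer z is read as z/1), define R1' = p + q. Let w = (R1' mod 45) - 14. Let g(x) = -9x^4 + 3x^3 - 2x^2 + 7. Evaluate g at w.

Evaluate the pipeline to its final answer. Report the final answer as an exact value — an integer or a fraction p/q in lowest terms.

-35449

Step 1: total draws C(10,3) = 120; favorable C(8,3) = 56; P = 7/15; answer 7/15
Step 2: R1 = 7/15; threaded value p + q = 22; w = 8; -9*(8)^4 + 3*(8)^3 - 2*(8)^2 + 7 = (-36864) + (1536) + (-128) + (7) = -35449; answer -35449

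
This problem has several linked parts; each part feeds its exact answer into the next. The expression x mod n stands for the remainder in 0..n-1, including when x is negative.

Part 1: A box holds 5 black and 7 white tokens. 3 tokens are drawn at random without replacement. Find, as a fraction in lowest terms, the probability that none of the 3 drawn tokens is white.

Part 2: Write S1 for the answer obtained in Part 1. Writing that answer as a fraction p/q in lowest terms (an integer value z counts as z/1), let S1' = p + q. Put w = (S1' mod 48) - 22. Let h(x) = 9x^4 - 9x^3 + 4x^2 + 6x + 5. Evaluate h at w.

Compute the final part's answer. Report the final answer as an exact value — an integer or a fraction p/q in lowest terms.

15

Part 1: total draws C(12,3) = 220; favorable C(5,3) = 10; P = 1/22; answer 1/22
Part 2: S1 = 1/22; threaded value p + q = 23; w = 1; 9*(1)^4 - 9*(1)^3 + 4*(1)^2 + 6*(1)^1 + 5 = (9) + (-9) + (4) + (6) + (5) = 15; answer 15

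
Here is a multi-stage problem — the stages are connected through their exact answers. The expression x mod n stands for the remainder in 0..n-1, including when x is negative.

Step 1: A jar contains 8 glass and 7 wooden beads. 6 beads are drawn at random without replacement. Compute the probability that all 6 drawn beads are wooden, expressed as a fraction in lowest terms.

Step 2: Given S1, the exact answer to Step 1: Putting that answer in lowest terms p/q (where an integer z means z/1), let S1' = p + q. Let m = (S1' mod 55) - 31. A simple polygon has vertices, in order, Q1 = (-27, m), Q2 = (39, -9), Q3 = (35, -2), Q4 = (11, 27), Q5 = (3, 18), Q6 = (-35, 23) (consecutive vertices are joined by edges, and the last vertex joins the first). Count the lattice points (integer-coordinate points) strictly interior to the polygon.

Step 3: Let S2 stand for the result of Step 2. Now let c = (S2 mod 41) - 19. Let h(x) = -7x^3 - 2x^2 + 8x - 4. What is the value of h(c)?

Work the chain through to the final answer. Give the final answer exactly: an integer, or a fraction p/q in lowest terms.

Step 1: total draws C(15,6) = 5005; favorable C(7,6) = 7; P = 1/715; answer 1/715
Step 2: S1 = 1/715; threaded value p + q = 716; m = -30; cross terms: (-27*-9 - 39*-30)=1413, (39*-2 - 35*-9)=237, (35*27 - 11*-2)=967, (11*18 - 3*27)=117, (3*23 - -35*18)=699, (-35*-30 - -27*23)=1671; twice the area = |5104| = 5104; area = 2552; boundary points = 3 + 1 + 1 + 1 + 1 + 1 = 8; strictly interior points = area - boundary/2 + 1 = 2549; answer 2549
Step 3: S2 = 2549; c = -12; -7*(-12)^3 - 2*(-12)^2 + 8*(-12)^1 - 4 = (12096) + (-288) + (-96) + (-4) = 11708; answer 11708

11708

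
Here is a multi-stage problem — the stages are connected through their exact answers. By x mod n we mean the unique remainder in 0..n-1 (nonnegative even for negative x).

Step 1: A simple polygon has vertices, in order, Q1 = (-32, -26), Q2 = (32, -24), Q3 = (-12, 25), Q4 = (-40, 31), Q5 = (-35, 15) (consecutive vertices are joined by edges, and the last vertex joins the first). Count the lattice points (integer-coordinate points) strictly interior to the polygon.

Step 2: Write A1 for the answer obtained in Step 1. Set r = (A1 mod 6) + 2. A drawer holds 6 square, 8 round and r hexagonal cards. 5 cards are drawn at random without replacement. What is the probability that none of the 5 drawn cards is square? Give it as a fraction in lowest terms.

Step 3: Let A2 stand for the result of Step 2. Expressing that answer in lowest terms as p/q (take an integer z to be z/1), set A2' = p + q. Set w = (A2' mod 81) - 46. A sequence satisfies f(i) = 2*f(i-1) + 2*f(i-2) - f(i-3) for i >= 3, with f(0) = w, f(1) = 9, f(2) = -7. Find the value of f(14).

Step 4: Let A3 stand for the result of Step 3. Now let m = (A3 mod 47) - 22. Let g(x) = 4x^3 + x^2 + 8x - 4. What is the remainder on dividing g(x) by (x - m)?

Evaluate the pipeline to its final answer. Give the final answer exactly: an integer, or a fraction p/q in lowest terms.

43248

Step 1: cross terms: (-32*-24 - 32*-26)=1600, (32*25 - -12*-24)=512, (-12*31 - -40*25)=628, (-40*15 - -35*31)=485, (-35*-26 - -32*15)=1390; twice the area = |4615| = 4615; area = 4615/2; boundary points = 2 + 1 + 2 + 1 + 1 = 7; strictly interior points = area - boundary/2 + 1 = 2305; answer 2305
Step 2: A1 = 2305; r = 3; total draws C(17,5) = 6188; favorable C(11,5) = 462; P = 33/442; answer 33/442
Step 3: A2 = 33/442; threaded value p + q = 475; w = 24; f(3) = 2*(-7) + 2*(9) - 1*(24) = -20; iterating: f(3)=-20, f(4)=-63, f(5)=-159, f(6)=-424, f(7)=-1103, f(8)=-2895, f(9)=-7572, f(10)=-19831, f(11)=-51911, f(12)=-135912, f(13)=-355815, f(14)=-931543; answer -931543
Step 4: A3 = -931543; m = 22; remainder = value at the root: 4*(22)^3 + 1*(22)^2 + 8*(22)^1 - 4 = (42592) + (484) + (176) + (-4) = 43248; answer 43248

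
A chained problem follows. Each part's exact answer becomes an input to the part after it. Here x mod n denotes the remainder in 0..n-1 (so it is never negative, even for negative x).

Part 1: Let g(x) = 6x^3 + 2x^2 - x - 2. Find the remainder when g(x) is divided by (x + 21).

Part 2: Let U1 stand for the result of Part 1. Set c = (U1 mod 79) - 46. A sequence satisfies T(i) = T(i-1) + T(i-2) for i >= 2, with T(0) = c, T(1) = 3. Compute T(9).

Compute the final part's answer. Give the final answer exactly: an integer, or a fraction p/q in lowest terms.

-801

Part 1: remainder = value at the root: 6*(-21)^3 + 2*(-21)^2 - 1*(-21)^1 - 2 = (-55566) + (882) + (21) + (-2) = -54665; answer -54665
Part 2: U1 = -54665; c = -43; T(2) = 1*(3) + 1*(-43) = -40; iterating: T(2)=-40, T(3)=-37, T(4)=-77, T(5)=-114, T(6)=-191, T(7)=-305, T(8)=-496, T(9)=-801; answer -801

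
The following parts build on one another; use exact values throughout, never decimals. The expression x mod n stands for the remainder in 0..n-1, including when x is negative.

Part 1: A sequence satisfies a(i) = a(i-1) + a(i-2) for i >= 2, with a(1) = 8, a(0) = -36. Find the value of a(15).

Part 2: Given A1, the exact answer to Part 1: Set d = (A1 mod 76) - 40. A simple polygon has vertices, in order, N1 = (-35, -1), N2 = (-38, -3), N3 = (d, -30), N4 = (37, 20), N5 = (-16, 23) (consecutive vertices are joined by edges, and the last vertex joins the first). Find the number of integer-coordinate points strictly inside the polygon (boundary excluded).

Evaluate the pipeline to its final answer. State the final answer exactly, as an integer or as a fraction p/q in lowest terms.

2245

Part 1: a(2) = 1*(8) + 1*(-36) = -28; iterating: a(2)=-28, a(3)=-20, a(4)=-48, a(5)=-68, a(6)=-116, a(7)=-184, a(8)=-300, a(9)=-484, a(10)=-784, a(11)=-1268, a(12)=-2052, a(13)=-3320, a(14)=-5372, a(15)=-8692; answer -8692
Part 2: A1 = -8692; d = 8; cross terms: (-35*-3 - -38*-1)=67, (-38*-30 - 8*-3)=1164, (8*20 - 37*-30)=1270, (37*23 - -16*20)=1171, (-16*-1 - -35*23)=821; twice the area = |4493| = 4493; area = 4493/2; boundary points = 1 + 1 + 1 + 1 + 1 = 5; strictly interior points = area - boundary/2 + 1 = 2245; answer 2245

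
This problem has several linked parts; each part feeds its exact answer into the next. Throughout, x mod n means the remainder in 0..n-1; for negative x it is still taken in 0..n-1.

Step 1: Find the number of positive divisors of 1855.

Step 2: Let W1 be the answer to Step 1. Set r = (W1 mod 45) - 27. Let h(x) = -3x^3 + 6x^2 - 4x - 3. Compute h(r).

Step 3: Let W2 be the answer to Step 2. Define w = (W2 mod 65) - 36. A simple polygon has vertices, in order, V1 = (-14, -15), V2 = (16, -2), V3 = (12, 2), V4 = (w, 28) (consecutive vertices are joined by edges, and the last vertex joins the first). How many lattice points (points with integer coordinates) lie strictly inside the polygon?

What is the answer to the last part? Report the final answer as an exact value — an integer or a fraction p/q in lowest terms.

Step 1: 1855 = 5 * 7 * 53; number of divisors = (1+1) * (1+1) * (1+1) = 8; answer 8
Step 2: W1 = 8; r = -19; -3*(-19)^3 + 6*(-19)^2 - 4*(-19)^1 - 3 = (20577) + (2166) + (76) + (-3) = 22816; answer 22816
Step 3: W2 = 22816; w = -35; cross terms: (-14*-2 - 16*-15)=268, (16*2 - 12*-2)=56, (12*28 - -35*2)=406, (-35*-15 - -14*28)=917; twice the area = |1647| = 1647; area = 1647/2; boundary points = 1 + 4 + 1 + 1 = 7; strictly interior points = area - boundary/2 + 1 = 821; answer 821

821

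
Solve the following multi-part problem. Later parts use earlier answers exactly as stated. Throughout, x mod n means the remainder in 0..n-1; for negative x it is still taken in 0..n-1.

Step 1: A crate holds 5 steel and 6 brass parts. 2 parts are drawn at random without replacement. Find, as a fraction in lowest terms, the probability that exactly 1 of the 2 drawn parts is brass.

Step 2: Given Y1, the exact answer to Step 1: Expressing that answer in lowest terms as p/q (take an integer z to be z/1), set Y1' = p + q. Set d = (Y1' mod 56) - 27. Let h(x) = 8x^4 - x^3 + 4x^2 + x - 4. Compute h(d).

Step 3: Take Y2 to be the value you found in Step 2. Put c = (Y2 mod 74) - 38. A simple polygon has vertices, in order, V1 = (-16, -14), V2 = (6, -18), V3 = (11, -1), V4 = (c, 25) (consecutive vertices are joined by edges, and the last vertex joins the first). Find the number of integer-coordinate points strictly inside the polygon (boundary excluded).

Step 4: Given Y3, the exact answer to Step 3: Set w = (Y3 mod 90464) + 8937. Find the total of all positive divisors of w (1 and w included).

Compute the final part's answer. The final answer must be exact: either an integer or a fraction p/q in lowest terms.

17836

Step 1: total draws C(11,2) = 55; favorable C(6,1)*C(5,1) = 30; P = 6/11; answer 6/11
Step 2: Y1 = 6/11; threaded value p + q = 17; d = -10; 8*(-10)^4 - 1*(-10)^3 + 4*(-10)^2 + 1*(-10)^1 - 4 = (80000) + (1000) + (400) + (-10) + (-4) = 81386; answer 81386
Step 3: Y2 = 81386; c = 22; cross terms: (-16*-18 - 6*-14)=372, (6*-1 - 11*-18)=192, (11*25 - 22*-1)=297, (22*-14 - -16*25)=92; twice the area = |953| = 953; area = 953/2; boundary points = 2 + 1 + 1 + 1 = 5; strictly interior points = area - boundary/2 + 1 = 475; answer 475
Step 4: Y3 = 475; w = 9412; 9412 = 2^2 * 13 * 181; sigma = (1 + 2 + 4) * (1 + 13) * (1 + 181) = 7 * 14 * 182 = 17836; answer 17836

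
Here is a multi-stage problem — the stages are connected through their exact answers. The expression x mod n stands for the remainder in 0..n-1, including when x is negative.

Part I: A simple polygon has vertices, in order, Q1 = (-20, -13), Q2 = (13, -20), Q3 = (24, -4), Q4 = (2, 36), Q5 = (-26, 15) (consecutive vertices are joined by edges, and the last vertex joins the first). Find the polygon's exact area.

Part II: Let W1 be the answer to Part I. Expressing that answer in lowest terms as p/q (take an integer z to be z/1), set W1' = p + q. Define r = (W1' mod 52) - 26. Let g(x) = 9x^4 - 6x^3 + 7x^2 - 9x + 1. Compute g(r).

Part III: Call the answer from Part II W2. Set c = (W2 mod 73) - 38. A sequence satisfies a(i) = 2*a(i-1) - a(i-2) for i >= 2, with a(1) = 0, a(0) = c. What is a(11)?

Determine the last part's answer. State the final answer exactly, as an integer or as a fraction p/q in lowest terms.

-300

Part I: cross terms: (-20*-20 - 13*-13)=569, (13*-4 - 24*-20)=428, (24*36 - 2*-4)=872, (2*15 - -26*36)=966, (-26*-13 - -20*15)=638; twice the area = |3473| = 3473; area = 3473/2; answer 3473/2
Part II: W1 = 3473/2; threaded value p + q = 3475; r = 17; 9*(17)^4 - 6*(17)^3 + 7*(17)^2 - 9*(17)^1 + 1 = (751689) + (-29478) + (2023) + (-153) + (1) = 724082; answer 724082
Part III: W2 = 724082; c = 30; a(2) = 2*(0) - 1*(30) = -30; iterating: a(2)=-30, a(3)=-60, a(4)=-90, a(5)=-120, a(6)=-150, a(7)=-180, a(8)=-210, a(9)=-240, a(10)=-270, a(11)=-300; answer -300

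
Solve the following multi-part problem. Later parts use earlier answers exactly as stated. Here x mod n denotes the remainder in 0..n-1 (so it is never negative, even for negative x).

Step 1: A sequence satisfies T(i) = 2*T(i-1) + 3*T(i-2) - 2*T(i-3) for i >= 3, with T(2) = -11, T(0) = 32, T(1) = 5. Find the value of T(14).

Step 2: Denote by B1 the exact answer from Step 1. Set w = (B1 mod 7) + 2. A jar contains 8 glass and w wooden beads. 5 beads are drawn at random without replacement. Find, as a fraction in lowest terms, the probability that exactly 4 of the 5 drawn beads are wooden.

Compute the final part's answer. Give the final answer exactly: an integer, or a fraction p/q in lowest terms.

Step 1: T(3) = 2*(-11) + 3*(5) - 2*(32) = -71; iterating: T(3)=-71, T(4)=-185, T(5)=-561, T(6)=-1535, T(7)=-4383, T(8)=-12249, T(9)=-34577, T(10)=-97135, T(11)=-273503, T(12)=-769257, T(13)=-2164753, T(14)=-6090271; answer -6090271
Step 2: B1 = -6090271; w = 4; total draws C(12,5) = 792; favorable C(4,4)*C(8,1) = 8; P = 1/99; answer 1/99

1/99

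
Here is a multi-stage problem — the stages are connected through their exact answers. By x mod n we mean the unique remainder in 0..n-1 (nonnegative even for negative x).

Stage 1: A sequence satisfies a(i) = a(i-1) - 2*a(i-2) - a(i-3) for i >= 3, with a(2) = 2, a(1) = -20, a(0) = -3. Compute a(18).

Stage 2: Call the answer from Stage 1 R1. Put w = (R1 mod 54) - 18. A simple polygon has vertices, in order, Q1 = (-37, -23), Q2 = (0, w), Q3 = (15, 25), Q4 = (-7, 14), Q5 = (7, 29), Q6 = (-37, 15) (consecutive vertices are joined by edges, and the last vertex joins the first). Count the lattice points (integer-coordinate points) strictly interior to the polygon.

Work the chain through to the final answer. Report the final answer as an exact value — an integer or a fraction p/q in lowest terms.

916

Stage 1: a(3) = 1*(2) - 2*(-20) - 1*(-3) = 45; iterating: a(3)=45, a(4)=61, a(5)=-31, a(6)=-198, a(7)=-197, a(8)=230, a(9)=822, a(10)=559, a(11)=-1315, a(12)=-3255, a(13)=-1184, a(14)=6641, a(15)=12264, a(16)=166, a(17)=-31003, a(18)=-43599; answer -43599
Stage 2: R1 = -43599; w = 15; cross terms: (-37*15 - 0*-23)=-555, (0*25 - 15*15)=-225, (15*14 - -7*25)=385, (-7*29 - 7*14)=-301, (7*15 - -37*29)=1178, (-37*-23 - -37*15)=1406; twice the area = |1888| = 1888; area = 944; boundary points = 1 + 5 + 11 + 1 + 2 + 38 = 58; strictly interior points = area - boundary/2 + 1 = 916; answer 916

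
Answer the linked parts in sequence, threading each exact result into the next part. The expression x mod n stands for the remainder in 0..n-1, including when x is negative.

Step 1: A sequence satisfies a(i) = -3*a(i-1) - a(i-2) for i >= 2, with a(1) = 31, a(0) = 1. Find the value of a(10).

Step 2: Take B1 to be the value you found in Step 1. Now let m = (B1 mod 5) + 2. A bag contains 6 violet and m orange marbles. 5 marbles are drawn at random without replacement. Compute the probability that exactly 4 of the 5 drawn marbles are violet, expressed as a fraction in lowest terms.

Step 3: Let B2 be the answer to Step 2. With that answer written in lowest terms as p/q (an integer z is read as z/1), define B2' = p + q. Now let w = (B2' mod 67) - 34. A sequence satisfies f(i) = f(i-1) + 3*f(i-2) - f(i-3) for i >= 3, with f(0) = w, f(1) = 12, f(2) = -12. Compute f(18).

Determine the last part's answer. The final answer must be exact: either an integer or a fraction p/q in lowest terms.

Step 1: a(2) = -3*(31) - 1*(1) = -94; iterating: a(2)=-94, a(3)=251, a(4)=-659, a(5)=1726, a(6)=-4519, a(7)=11831, a(8)=-30974, a(9)=81091, a(10)=-212299; answer -212299
Step 2: B1 = -212299; m = 3; total draws C(9,5) = 126; favorable C(6,4)*C(3,1) = 45; P = 5/14; answer 5/14
Step 3: B2 = 5/14; threaded value p + q = 19; w = -15; f(3) = 1*(-12) + 3*(12) - 1*(-15) = 39; iterating: f(3)=39, f(4)=-9, f(5)=120, f(6)=54, f(7)=423, f(8)=465, f(9)=1680, f(10)=2652, f(11)=7227, f(12)=13503, f(13)=32532, f(14)=65814, f(15)=149907, f(16)=314817, f(17)=698724, f(18)=1493268; answer 1493268

1493268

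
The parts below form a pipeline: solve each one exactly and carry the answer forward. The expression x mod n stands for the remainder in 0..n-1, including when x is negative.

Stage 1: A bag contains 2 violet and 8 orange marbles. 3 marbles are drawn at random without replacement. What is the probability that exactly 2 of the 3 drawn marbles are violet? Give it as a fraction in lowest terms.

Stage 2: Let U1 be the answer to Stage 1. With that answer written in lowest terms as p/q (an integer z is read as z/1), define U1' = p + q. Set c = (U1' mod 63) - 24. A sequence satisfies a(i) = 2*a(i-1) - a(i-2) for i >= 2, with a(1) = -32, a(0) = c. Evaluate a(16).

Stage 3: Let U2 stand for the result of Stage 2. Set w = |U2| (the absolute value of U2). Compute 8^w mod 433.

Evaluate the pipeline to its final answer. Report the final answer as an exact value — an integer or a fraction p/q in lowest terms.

198

Stage 1: total draws C(10,3) = 120; favorable C(2,2)*C(8,1) = 8; P = 1/15; answer 1/15
Stage 2: U1 = 1/15; threaded value p + q = 16; c = -8; a(2) = 2*(-32) - 1*(-8) = -56; iterating: a(2)=-56, a(3)=-80, a(4)=-104, a(5)=-128, a(6)=-152, a(7)=-176, a(8)=-200, a(9)=-224, a(10)=-248, a(11)=-272, a(12)=-296, a(13)=-320, a(14)=-344, a(15)=-368, a(16)=-392; answer -392
Stage 3: U2 = -392; w = 392; squarings mod 433: 8^1=8, 8^2=64, 8^4=199, 8^8=198, 8^16=234, 8^32=198, 8^64=234, 8^128=198, 8^256=234; 8^392 = 8^8 * 8^128 * 8^256 = 198 (mod 433); answer 198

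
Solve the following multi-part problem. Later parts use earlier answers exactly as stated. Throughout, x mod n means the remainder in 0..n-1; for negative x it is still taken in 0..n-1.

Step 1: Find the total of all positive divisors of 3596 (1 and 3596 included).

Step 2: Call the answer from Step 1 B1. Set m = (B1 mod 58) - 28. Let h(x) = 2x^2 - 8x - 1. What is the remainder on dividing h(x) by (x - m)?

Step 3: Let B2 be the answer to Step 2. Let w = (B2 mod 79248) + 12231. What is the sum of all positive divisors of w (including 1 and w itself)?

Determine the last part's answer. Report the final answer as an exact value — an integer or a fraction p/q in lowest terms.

20736

Step 1: 3596 = 2^2 * 29 * 31; sigma = (1 + 2 + 4) * (1 + 29) * (1 + 31) = 7 * 30 * 32 = 6720; answer 6720
Step 2: B1 = 6720; m = 22; remainder = value at the root: 2*(22)^2 - 8*(22)^1 - 1 = (968) + (-176) + (-1) = 791; answer 791
Step 3: B2 = 791; w = 13022; 13022 = 2 * 17 * 383; sigma = (1 + 2) * (1 + 17) * (1 + 383) = 3 * 18 * 384 = 20736; answer 20736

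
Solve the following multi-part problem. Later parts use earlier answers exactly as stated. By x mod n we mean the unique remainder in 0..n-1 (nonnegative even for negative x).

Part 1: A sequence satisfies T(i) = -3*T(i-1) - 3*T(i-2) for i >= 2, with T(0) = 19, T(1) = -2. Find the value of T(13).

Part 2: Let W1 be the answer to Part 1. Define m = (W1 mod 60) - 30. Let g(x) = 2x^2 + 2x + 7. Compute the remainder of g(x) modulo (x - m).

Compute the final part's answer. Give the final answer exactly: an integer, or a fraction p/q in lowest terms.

Part 1: T(2) = -3*(-2) - 3*(19) = -51; iterating: T(2)=-51, T(3)=159, T(4)=-324, T(5)=495, T(6)=-513, T(7)=54, T(8)=1377, T(9)=-4293, T(10)=8748, T(11)=-13365, T(12)=13851, T(13)=-1458; answer -1458
Part 2: W1 = -1458; m = 12; remainder = value at the root: 2*(12)^2 + 2*(12)^1 + 7 = (288) + (24) + (7) = 319; answer 319

319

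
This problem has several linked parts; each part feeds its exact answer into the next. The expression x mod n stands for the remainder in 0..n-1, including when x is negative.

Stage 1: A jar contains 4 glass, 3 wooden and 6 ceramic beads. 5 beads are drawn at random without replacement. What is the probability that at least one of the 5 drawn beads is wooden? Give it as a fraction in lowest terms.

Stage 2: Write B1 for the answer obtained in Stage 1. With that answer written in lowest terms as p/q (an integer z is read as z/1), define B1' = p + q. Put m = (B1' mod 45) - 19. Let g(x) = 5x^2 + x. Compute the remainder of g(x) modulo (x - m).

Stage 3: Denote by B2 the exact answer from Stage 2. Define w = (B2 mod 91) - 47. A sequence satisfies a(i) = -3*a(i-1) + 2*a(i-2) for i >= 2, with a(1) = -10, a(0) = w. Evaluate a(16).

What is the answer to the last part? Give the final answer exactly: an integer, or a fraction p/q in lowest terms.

Stage 1: total draws C(13,5) = 1287; complement C(10,5) = 252; favorable 1287 - 252 = 1035; P = 115/143; answer 115/143
Stage 2: B1 = 115/143; threaded value p + q = 258; m = 14; remainder = value at the root: 5*(14)^2 + 1*(14)^1 = (980) + (14) = 994; answer 994
Stage 3: B2 = 994; w = 37; a(2) = -3*(-10) + 2*(37) = 104; iterating: a(2)=104, a(3)=-332, a(4)=1204, a(5)=-4276, a(6)=15236, a(7)=-54260, a(8)=193252, a(9)=-688276, a(10)=2451332, a(11)=-8730548, a(12)=31094308, a(13)=-110744020, a(14)=394420676, a(15)=-1404750068, a(16)=5003091556; answer 5003091556

5003091556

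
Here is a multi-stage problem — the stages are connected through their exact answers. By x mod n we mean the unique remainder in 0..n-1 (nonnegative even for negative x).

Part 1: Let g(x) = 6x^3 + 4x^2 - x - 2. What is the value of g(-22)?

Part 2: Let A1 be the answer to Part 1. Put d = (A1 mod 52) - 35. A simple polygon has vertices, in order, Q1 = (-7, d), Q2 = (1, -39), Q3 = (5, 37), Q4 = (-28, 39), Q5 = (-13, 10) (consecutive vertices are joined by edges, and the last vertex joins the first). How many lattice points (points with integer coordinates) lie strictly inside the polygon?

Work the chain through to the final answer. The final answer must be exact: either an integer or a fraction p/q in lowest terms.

1256

Part 1: 6*(-22)^3 + 4*(-22)^2 - 1*(-22)^1 - 2 = (-63888) + (1936) + (22) + (-2) = -61932; answer -61932
Part 2: A1 = -61932; d = -35; cross terms: (-7*-39 - 1*-35)=308, (1*37 - 5*-39)=232, (5*39 - -28*37)=1231, (-28*10 - -13*39)=227, (-13*-35 - -7*10)=525; twice the area = |2523| = 2523; area = 2523/2; boundary points = 4 + 4 + 1 + 1 + 3 = 13; strictly interior points = area - boundary/2 + 1 = 1256; answer 1256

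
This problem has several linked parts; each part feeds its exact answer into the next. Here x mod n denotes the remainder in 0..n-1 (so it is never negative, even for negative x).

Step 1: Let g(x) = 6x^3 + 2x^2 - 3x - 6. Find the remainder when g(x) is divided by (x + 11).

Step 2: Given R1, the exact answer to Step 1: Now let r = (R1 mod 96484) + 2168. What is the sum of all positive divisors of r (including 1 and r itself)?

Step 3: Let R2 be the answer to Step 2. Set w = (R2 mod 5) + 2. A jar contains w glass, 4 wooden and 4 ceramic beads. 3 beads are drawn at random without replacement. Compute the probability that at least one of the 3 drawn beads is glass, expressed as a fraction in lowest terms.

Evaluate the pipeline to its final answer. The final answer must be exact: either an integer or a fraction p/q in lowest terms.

8/15

Step 1: remainder = value at the root: 6*(-11)^3 + 2*(-11)^2 - 3*(-11)^1 - 6 = (-7986) + (242) + (33) + (-6) = -7717; answer -7717
Step 2: R1 = -7717; r = 90935; 90935 = 5 * 13 * 1399; sigma = (1 + 5) * (1 + 13) * (1 + 1399) = 6 * 14 * 1400 = 117600; answer 117600
Step 3: R2 = 117600; w = 2; total draws C(10,3) = 120; complement C(8,3) = 56; favorable 120 - 56 = 64; P = 8/15; answer 8/15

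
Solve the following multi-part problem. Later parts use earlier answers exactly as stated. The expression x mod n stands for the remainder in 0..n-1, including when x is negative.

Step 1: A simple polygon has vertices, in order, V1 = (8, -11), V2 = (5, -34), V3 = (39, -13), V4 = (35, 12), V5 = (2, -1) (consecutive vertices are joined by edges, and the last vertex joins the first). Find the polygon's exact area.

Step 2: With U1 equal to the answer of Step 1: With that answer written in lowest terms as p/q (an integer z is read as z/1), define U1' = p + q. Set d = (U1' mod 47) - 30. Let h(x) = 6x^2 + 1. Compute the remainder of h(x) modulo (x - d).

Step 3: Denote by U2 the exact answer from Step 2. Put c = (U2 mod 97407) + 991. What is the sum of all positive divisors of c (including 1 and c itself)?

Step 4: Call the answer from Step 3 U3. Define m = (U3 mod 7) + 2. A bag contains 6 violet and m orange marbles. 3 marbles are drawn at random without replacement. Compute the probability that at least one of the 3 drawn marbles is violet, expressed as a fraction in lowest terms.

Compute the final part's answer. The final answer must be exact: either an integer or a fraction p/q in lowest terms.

Step 1: cross terms: (8*-34 - 5*-11)=-217, (5*-13 - 39*-34)=1261, (39*12 - 35*-13)=923, (35*-1 - 2*12)=-59, (2*-11 - 8*-1)=-14; twice the area = |1894| = 1894; area = 947; answer 947
Step 2: U1 = 947; threaded value p + q = 948; d = -22; remainder = value at the root: 6*(-22)^2 + 1 = (2904) + (1) = 2905; answer 2905
Step 3: U2 = 2905; c = 3896; 3896 = 2^3 * 487; sigma = (1 + 2 + 4 + 8) * (1 + 487) = 15 * 488 = 7320; answer 7320
Step 4: U3 = 7320; m = 7; total draws C(13,3) = 286; complement C(7,3) = 35; favorable 286 - 35 = 251; P = 251/286; answer 251/286

251/286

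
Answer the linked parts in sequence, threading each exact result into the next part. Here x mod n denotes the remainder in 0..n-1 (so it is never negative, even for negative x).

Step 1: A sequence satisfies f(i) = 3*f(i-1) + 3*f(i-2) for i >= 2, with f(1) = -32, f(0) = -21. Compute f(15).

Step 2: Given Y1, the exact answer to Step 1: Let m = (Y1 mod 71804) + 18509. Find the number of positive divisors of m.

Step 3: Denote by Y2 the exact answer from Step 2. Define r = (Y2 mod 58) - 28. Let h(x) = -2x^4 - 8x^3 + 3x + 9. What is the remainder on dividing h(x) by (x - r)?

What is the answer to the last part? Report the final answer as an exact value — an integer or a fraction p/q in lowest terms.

-383931

Step 1: f(2) = 3*(-32) + 3*(-21) = -159; iterating: f(2)=-159, f(3)=-573, f(4)=-2196, f(5)=-8307, f(6)=-31509, f(7)=-119448, f(8)=-452871, f(9)=-1716957, f(10)=-6509484, f(11)=-24679323, f(12)=-93566421, f(13)=-354737232, f(14)=-1344910959, f(15)=-5098944573; answer -5098944573
Step 2: Y1 = -5098944573; m = 19584; 19584 = 2^7 * 3^2 * 17; number of divisors = (7+1) * (2+1) * (1+1) = 48; answer 48
Step 3: Y2 = 48; r = 20; remainder = value at the root: -2*(20)^4 - 8*(20)^3 + 3*(20)^1 + 9 = (-320000) + (-64000) + (60) + (9) = -383931; answer -383931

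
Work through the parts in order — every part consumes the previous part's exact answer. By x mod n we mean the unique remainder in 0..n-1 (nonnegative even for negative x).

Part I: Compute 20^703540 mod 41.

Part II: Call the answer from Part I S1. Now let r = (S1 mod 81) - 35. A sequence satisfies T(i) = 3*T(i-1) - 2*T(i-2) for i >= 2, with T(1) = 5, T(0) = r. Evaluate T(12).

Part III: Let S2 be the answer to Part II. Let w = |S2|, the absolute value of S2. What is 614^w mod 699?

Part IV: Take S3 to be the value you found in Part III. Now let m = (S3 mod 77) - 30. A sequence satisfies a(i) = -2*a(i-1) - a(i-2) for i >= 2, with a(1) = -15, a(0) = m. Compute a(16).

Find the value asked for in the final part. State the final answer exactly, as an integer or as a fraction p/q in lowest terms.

Part I: squarings mod 41: 20^1=20, 20^2=31, 20^4=18, 20^8=37, 20^16=16, 20^32=10, 20^64=18, 20^128=37, 20^256=16, 20^512=10, 20^1024=18, 20^2048=37, 20^4096=16, 20^8192=10, 20^16384=18, 20^32768=37, 20^65536=16, 20^131072=10, 20^262144=18, 20^524288=37; 20^703540 = 20^4 * 20^16 * 20^32 * 20^1024 * 20^2048 * 20^4096 * 20^8192 * 20^32768 * 20^131072 * 20^524288 = 1 (mod 41); answer 1
Part II: S1 = 1; r = -34; T(2) = 3*(5) - 2*(-34) = 83; iterating: T(2)=83, T(3)=239, T(4)=551, T(5)=1175, T(6)=2423, T(7)=4919, T(8)=9911, T(9)=19895, T(10)=39863, T(11)=79799, T(12)=159671; answer 159671
Part III: S2 = 159671; w = 159671; squarings mod 699: 614^1=614, 614^2=235, 614^4=4, 614^8=16, 614^16=256, 614^32=529, 614^64=241, 614^128=64, 614^256=601, 614^512=517, 614^1024=271, 614^2048=46, 614^4096=19, 614^8192=361, 614^16384=307, 614^32768=583, 614^65536=175, 614^131072=568; 614^159671 = 614^1 * 614^2 * 614^4 * 614^16 * 614^32 * 614^128 * 614^256 * 614^512 * 614^1024 * 614^2048 * 614^8192 * 614^16384 * 614^131072 = 503 (mod 699); answer 503
Part IV: S3 = 503; m = 11; a(2) = -2*(-15) - 1*(11) = 19; iterating: a(2)=19, a(3)=-23, a(4)=27, a(5)=-31, a(6)=35, a(7)=-39, a(8)=43, a(9)=-47, a(10)=51, a(11)=-55, a(12)=59, a(13)=-63, a(14)=67, a(15)=-71, a(16)=75; answer 75

75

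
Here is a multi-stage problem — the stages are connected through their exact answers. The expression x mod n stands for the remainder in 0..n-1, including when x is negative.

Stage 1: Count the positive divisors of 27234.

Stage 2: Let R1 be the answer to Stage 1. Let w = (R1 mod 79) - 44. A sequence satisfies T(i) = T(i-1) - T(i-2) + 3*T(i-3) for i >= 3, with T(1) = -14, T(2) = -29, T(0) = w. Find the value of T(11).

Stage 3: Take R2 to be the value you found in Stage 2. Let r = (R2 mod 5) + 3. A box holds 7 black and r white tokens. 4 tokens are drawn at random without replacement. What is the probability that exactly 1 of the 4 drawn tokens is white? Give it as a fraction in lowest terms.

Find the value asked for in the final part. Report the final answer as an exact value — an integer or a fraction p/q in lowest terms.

35/143

Stage 1: 27234 = 2 * 3^2 * 17 * 89; number of divisors = (1+1) * (2+1) * (1+1) * (1+1) = 24; answer 24
Stage 2: R1 = 24; w = -20; T(3) = 1*(-29) - 1*(-14) + 3*(-20) = -75; iterating: T(3)=-75, T(4)=-88, T(5)=-100, T(6)=-237, T(7)=-401, T(8)=-464, T(9)=-774, T(10)=-1513, T(11)=-2131; answer -2131
Stage 3: R2 = -2131; r = 7; total draws C(14,4) = 1001; favorable C(7,1)*C(7,3) = 245; P = 35/143; answer 35/143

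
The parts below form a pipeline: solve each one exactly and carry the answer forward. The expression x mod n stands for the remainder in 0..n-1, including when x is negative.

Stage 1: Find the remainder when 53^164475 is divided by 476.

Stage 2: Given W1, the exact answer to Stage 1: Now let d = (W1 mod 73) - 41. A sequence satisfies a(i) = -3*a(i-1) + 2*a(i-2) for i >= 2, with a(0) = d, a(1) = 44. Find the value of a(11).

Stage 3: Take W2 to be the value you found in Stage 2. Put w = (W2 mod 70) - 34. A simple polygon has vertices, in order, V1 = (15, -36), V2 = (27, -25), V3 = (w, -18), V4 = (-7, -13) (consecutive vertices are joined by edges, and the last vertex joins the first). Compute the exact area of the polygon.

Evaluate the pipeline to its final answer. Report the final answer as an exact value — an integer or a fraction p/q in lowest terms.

Stage 1: squarings mod 476: 53^1=53, 53^2=429, 53^4=305, 53^8=205, 53^16=137, 53^32=205, 53^64=137, 53^128=205, 53^256=137, 53^512=205, 53^1024=137, 53^2048=205, 53^4096=137, 53^8192=205, 53^16384=137, 53^32768=205, 53^65536=137, 53^131072=205; 53^164475 = 53^1 * 53^2 * 53^8 * 53^16 * 53^32 * 53^64 * 53^512 * 53^32768 * 53^131072 = 365 (mod 476); answer 365
Stage 2: W1 = 365; d = -41; a(2) = -3*(44) + 2*(-41) = -214; iterating: a(2)=-214, a(3)=730, a(4)=-2618, a(5)=9314, a(6)=-33178, a(7)=118162, a(8)=-420842, a(9)=1498850, a(10)=-5338234, a(11)=19012402; answer 19012402
Stage 3: W2 = 19012402; w = 18; cross terms: (15*-25 - 27*-36)=597, (27*-18 - 18*-25)=-36, (18*-13 - -7*-18)=-360, (-7*-36 - 15*-13)=447; twice the area = |648| = 648; area = 324; answer 324

324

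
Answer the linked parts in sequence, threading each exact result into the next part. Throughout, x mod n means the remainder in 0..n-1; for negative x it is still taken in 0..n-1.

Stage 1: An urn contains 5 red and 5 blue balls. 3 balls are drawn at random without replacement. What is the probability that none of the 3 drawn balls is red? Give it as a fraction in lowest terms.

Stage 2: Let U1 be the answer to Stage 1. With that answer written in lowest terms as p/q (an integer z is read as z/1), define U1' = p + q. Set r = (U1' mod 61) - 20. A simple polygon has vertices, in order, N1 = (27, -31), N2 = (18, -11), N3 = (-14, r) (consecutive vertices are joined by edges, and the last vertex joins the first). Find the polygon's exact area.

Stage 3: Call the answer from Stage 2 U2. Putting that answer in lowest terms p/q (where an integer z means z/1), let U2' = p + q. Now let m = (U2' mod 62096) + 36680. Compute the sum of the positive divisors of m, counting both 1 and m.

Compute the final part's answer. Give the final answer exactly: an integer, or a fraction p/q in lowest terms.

Stage 1: total draws C(10,3) = 120; favorable C(5,3) = 10; P = 1/12; answer 1/12
Stage 2: U1 = 1/12; threaded value p + q = 13; r = -7; cross terms: (27*-11 - 18*-31)=261, (18*-7 - -14*-11)=-280, (-14*-31 - 27*-7)=623; twice the area = |604| = 604; area = 302; answer 302
Stage 3: U2 = 302; threaded value p + q = 303; m = 36983; 36983 = 31 * 1193; sigma = (1 + 31) * (1 + 1193) = 32 * 1194 = 38208; answer 38208

38208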